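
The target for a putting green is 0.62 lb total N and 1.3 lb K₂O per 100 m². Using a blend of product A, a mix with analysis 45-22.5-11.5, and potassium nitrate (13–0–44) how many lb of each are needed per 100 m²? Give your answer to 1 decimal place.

Per-100 m² balance (a = product A, b = potassium nitrate):
N: 0.45·a + 0.13·b = 0.62
K₂O: 0.115·a + 0.44·b = 1.3
Eliminate a: (row1) − 0.45/0.115·(row2) → -1.59174·b = -4.46696, so b = 2.80634.
Back-substitute: a = (0.62 − 0.13·2.80634) / 0.45 = 0.567058.

0.6 lb product A, 2.8 lb potassium nitrate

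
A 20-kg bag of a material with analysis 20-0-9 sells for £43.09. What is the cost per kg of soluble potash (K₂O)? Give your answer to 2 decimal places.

£23.94 per kg K₂O

K₂O in bag = 20 × 9% = 1.8 kg.
Cost per kg K₂O = £43.09 / 1.8 = £23.9389.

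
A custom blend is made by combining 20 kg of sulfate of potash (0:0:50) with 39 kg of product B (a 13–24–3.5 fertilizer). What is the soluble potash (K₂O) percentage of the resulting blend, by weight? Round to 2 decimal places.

19.26% K₂O

Total mass = 20 + 39 = 59 kg.
K₂O mass = 50%×20 + 3.5%×39 = 11.365 kg.
% K₂O = 11.365 / 59 = 19.2627%.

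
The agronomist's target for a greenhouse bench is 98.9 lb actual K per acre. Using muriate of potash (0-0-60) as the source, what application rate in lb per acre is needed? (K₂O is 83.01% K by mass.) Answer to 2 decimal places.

As K₂O: 98.9 / 0.8301 = 119.142 lb per acre.
Product per acre = 119.142 / 60% = 198.5705 lb.

198.57 lb of product per acre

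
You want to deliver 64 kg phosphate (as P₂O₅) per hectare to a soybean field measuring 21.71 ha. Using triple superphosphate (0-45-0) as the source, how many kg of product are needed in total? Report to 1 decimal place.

Product per hectare = 64 / 45% = 142.222 kg.
Total product = 142.222 × 21.71 = 3087.64 kg.

3087.6 kg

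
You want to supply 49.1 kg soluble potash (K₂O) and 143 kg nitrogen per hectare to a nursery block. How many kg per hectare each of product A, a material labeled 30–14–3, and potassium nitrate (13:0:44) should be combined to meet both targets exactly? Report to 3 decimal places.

441.351 kg product A, 81.499 kg potassium nitrate

With a, b = kg per hectare of product A and potassium nitrate:
K₂O: 0.03·a + 0.44·b = 49.1
N: 0.3·a + 0.13·b = 143
Eliminate b: (row1) − 0.44/0.13·(row2) → -0.985385·a = -434.9, so a = 441.3505.
Then b = (143 − 0.3·441.3505) / 0.13 = 81.4988.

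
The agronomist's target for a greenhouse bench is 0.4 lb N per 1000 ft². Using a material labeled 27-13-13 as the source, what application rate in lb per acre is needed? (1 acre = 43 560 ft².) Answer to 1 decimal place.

64.5 lb of product per acre

Product per 1000 ft² = 0.4 / 27% = 1.48148 lb.
Convert to per acre: 1.48148 × 43.56 = 64.5333 lb.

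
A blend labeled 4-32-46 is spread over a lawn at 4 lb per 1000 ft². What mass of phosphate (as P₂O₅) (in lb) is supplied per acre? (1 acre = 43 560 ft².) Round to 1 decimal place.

P₂O₅ per 1000 ft² = 4 × 32% = 1.28 lb.
Convert to per acre: 1.28 × 43.56 = 55.7568 lb.

55.8 lb P₂O₅ per acre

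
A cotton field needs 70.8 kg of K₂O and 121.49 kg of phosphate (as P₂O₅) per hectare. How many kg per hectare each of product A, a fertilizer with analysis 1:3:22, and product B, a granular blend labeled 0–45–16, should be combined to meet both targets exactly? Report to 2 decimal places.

131.86 kg product A, 261.19 kg product B

Per-hectare balance (a = product A, b = product B):
K₂O: 0.22·a + 0.16·b = 70.8
P₂O₅: 0.03·a + 0.45·b = 121.49
Solving simultaneously: a = 131.864, b = 261.187.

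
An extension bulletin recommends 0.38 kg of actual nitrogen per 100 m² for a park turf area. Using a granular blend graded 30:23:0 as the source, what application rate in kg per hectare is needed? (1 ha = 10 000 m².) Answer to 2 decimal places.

Product per 100 m² = 0.38 / 30% = 1.26667 kg.
Convert to per hectare: 1.26667 × 100 = 126.667 kg.

126.67 kg of product per hectare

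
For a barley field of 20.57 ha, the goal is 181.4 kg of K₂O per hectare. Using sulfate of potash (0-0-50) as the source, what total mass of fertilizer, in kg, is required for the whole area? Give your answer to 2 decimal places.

Product per hectare = 181.4 / 50% = 362.8 kg.
Total product = 362.8 × 20.57 = 7462.796 kg.

7462.80 kg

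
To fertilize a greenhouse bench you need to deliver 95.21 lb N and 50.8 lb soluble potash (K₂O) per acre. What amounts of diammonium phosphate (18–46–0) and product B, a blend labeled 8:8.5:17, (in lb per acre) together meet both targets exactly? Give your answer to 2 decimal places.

396.13 lb diammonium phosphate, 298.82 lb product B

With a, b = lb per acre of diammonium phosphate and product B:
N: 0.18·a + 0.08·b = 95.21
K₂O: 0·a + 0.17·b = 50.8
Solving simultaneously: a = 396.134, b = 298.824.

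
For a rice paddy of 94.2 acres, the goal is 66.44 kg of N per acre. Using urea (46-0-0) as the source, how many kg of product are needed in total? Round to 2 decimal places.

Product per acre = 66.44 / 46% = 144.435 kg.
Total product = 144.435 × 94.2 = 13605.757 kg.

13605.76 kg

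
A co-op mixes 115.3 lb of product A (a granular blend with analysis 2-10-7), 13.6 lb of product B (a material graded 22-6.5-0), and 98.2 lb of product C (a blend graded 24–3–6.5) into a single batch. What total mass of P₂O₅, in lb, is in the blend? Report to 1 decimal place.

P₂O₅ mass = 10%×115.3 + 6.5%×13.6 + 3%×98.2 = 15.36 lb.

15.4 lb P₂O₅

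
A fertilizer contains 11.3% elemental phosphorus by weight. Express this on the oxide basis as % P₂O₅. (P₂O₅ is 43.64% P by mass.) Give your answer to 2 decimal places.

%P₂O₅ = 11.3 / 0.4364 = 25.8937%.

25.89% P₂O₅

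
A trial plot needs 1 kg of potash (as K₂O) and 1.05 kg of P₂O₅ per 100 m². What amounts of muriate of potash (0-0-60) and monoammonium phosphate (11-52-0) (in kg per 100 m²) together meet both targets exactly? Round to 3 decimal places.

Per-100 m² balance (a = muriate of potash, b = monoammonium phosphate):
K₂O: 0.6·a + 0·b = 1
P₂O₅: 0·a + 0.52·b = 1.05
Solving simultaneously: a = 1.66667, b = 2.01923.

1.667 kg muriate of potash, 2.019 kg monoammonium phosphate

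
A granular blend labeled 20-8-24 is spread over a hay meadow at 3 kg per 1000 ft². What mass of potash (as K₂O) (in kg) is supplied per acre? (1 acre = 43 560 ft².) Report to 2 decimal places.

K₂O per 1000 ft² = 3 × 24% = 0.72 kg.
Convert to per acre: 0.72 × 43.56 = 31.3632 kg.

31.36 kg K₂O per acre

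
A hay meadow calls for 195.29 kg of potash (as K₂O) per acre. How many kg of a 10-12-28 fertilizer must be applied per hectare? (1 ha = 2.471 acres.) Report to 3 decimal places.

Product per acre = 195.29 / 28% = 697.464 kg.
Convert to per hectare: 697.464 × 2.471 = 1723.4343 kg.

1723.434 kg of product per hectare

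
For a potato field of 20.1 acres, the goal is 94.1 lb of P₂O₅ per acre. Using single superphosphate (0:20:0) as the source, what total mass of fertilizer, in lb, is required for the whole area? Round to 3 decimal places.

9457.050 lb

Product per acre = 94.1 / 20% = 470.5 lb.
Total product = 470.5 × 20.1 = 9457.05 lb.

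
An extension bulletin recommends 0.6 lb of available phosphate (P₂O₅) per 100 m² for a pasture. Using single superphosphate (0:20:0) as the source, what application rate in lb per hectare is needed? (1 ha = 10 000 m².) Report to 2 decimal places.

Product per 100 m² = 0.6 / 20% = 3 lb.
Convert to per hectare: 3 × 100 = 300 lb.

300.00 lb of product per hectare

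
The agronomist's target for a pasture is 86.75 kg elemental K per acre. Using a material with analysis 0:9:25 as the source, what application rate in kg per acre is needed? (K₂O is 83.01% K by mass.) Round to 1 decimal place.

As K₂O: 86.75 / 0.8301 = 104.505 kg per acre.
Product per acre = 104.505 / 25% = 418.022 kg.

418.0 kg of product per acre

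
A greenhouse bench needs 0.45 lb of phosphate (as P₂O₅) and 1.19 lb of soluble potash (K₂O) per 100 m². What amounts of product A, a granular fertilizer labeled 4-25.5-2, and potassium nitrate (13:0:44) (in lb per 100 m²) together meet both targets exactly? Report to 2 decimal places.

Per-100 m² balance (a = product A, b = potassium nitrate):
P₂O₅: 0.255·a + 0·b = 0.45
K₂O: 0.02·a + 0.44·b = 1.19
From row1: a = (0.45 − 0·b) / 0.255.
Into row2: 0.02·(0.45 − 0·b)/0.255 + 0.44·b = 1.19 → b = 2.62433, a = 1.76471.

1.76 lb product A, 2.62 lb potassium nitrate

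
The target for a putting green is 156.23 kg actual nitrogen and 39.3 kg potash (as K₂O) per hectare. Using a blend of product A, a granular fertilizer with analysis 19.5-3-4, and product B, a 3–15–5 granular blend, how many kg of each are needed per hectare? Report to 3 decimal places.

775.731 kg product A, 165.415 kg product B

Per-hectare balance (a = product A, b = product B):
N: 0.195·a + 0.03·b = 156.23
K₂O: 0.04·a + 0.05·b = 39.3
Eliminate a: (row1) − 0.195/0.04·(row2) → -0.21375·b = -35.3575, so b = 165.4152.
Back-substitute: a = (156.23 − 0.03·165.4152) / 0.195 = 775.73099.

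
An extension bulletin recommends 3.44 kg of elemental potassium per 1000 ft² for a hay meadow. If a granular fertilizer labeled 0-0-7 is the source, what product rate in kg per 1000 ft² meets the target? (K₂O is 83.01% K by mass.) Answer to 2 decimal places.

59.20 kg of product per thousand sq ft

As K₂O: 3.44 / 0.8301 = 4.14408 kg per 1000 ft².
Product per 1000 ft² = 4.14408 / 7% = 59.2011 kg.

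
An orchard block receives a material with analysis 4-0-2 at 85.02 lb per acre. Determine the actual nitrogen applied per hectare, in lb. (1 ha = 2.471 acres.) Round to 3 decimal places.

nitrogen per acre = 85.02 × 4% = 3.4008 lb.
Convert to per hectare: 3.4008 × 2.471 = 8.40338 lb.

8.403 lb N per hectare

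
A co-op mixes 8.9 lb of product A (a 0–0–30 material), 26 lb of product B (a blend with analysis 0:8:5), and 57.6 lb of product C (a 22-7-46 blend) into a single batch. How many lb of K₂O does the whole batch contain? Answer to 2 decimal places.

30.47 lb K₂O

K₂O mass = 30%×8.9 + 5%×26 + 46%×57.6 = 30.466 lb.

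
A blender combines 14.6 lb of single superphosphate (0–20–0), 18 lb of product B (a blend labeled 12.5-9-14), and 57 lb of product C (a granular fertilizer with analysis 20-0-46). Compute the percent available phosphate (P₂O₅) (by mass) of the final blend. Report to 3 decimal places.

5.067% P₂O₅

Total mass = 14.6 + 18 + 57 = 89.6 lb.
P₂O₅ mass = 20%×14.6 + 9%×18 + 0%×57 = 4.54 lb.
% P₂O₅ = 4.54 / 89.6 = 5.06696%.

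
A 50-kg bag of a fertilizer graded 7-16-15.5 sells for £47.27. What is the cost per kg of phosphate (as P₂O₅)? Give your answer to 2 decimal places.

£5.91 per kg P₂O₅

P₂O₅ in bag = 50 × 16% = 8 kg.
Cost per kg P₂O₅ = £47.27 / 8 = £5.9088.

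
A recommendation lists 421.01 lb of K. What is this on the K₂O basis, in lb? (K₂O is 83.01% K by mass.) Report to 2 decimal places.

K₂O = 421.01 / 0.8301 = 507.1799 lb.

507.18 lb K₂O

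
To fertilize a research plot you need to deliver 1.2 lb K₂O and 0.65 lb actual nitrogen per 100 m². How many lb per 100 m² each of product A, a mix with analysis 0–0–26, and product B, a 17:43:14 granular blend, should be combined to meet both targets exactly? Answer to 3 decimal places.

With a, b = lb per 100 m² of product A and product B:
K₂O: 0.26·a + 0.14·b = 1.2
N: 0·a + 0.17·b = 0.65
Solving simultaneously: a = 2.55656, b = 3.82353.

2.557 lb product A, 3.824 lb product B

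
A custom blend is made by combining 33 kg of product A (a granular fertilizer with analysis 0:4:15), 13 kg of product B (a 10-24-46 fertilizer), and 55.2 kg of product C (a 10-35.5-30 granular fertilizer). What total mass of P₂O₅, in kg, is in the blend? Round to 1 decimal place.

P₂O₅ mass = 4%×33 + 24%×13 + 35.5%×55.2 = 24.036 kg.

24.0 kg P₂O₅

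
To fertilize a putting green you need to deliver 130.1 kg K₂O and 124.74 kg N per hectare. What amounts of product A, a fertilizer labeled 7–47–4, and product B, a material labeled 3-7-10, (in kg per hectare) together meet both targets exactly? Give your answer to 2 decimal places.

1477.76 kg product A, 709.90 kg product B

Let a = kg of product A, b = kg of product B (per hectare).
K₂O: 0.04·a + 0.1·b = 130.1
N: 0.07·a + 0.03·b = 124.74
Solving simultaneously: a = 1477.759, b = 709.897.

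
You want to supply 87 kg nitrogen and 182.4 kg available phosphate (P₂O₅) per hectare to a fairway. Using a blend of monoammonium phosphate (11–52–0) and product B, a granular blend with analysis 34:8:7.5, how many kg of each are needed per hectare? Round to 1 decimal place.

327.7 kg monoammonium phosphate, 149.9 kg product B

Per-hectare balance (a = monoammonium phosphate, b = product B):
N: 0.11·a + 0.34·b = 87
P₂O₅: 0.52·a + 0.08·b = 182.4
Eliminate a: (row1) − 0.11/0.52·(row2) → 0.323077·b = 48.4154, so b = 149.857.
Back-substitute: a = (87 − 0.34·149.857) / 0.11 = 327.714.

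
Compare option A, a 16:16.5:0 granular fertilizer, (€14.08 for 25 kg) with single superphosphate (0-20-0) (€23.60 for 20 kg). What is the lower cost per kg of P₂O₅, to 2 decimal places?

€3.41 per kg P₂O₅ (option A)

option A: P₂O₅ per bag = 25 × 16.5% = 4.125 kg; cost = 14.08 / 4.125 = €3.4133/kg P₂O₅.
single superphosphate: P₂O₅ per bag = 20 × 20% = 4 kg; cost = 23.60 / 4 = €5.9000/kg P₂O₅.
option A is cheaper.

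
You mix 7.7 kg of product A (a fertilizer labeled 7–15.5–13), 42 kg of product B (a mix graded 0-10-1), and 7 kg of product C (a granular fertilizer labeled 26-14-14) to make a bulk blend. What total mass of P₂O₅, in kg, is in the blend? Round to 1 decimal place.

P₂O₅ mass = 15.5%×7.7 + 10%×42 + 14%×7 = 6.3735 kg.

6.4 kg P₂O₅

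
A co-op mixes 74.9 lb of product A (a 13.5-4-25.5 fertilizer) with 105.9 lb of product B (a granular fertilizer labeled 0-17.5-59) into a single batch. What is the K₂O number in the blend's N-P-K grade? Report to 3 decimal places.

Total mass = 74.9 + 105.9 = 180.8 lb.
K₂O mass = 25.5%×74.9 + 59%×105.9 = 81.5805 lb.
% K₂O = 81.5805 / 180.8 = 45.12196%.

45.122% K₂O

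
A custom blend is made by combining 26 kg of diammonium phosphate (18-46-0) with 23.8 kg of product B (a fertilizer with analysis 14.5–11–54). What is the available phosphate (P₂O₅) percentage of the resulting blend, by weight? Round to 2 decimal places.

Total mass = 26 + 23.8 = 49.8 kg.
P₂O₅ mass = 46%×26 + 11%×23.8 = 14.578 kg.
% P₂O₅ = 14.578 / 49.8 = 29.2731%.

29.27% P₂O₅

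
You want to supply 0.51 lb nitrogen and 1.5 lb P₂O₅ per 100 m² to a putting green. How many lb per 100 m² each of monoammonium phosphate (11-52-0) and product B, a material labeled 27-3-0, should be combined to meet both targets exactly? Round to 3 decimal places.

2.842 lb monoammonium phosphate, 0.731 lb product B

Per-100 m² balance (a = monoammonium phosphate, b = product B):
N: 0.11·a + 0.27·b = 0.51
P₂O₅: 0.52·a + 0.03·b = 1.5
Eliminate b: (row1) − 0.27/0.03·(row2) → -4.57·a = -12.99, so a = 2.84245.
Then b = (1.5 − 0.52·2.84245) / 0.03 = 0.730853.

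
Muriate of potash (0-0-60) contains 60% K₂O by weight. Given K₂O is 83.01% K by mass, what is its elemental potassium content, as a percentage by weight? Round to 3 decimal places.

49.806% K

%K = 60 × 0.8301 = 49.806%.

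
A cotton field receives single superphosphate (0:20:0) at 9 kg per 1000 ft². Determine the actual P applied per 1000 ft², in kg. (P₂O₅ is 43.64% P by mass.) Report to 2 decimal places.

P₂O₅ per 1000 ft² = 9 × 20% = 1.8 kg.
Elemental P = 1.8 × 0.4364 = 0.78552 kg per 1000 ft².

0.79 kg P per thousand sq ft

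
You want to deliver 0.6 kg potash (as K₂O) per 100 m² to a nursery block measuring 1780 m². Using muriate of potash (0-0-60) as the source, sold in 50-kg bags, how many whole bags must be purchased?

1 bags

Product per 100 m² = 0.6 / 60% = 1 kg.
Total product = 1 × 1780 / 100 = 17.8 kg.
Bags = ⌈17.8 / 50⌉ = 1.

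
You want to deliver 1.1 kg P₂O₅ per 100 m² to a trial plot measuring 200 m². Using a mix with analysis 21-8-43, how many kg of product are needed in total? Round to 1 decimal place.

Product per 100 m² = 1.1 / 8% = 13.75 kg.
Total product = 13.75 × 200 / 100 = 27.5 kg.

27.5 kg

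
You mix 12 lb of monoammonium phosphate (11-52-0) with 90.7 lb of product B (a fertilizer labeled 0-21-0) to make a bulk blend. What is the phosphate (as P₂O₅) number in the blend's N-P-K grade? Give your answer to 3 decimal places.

Total mass = 12 + 90.7 = 102.7 lb.
P₂O₅ mass = 52%×12 + 21%×90.7 = 25.287 lb.
% P₂O₅ = 25.287 / 102.7 = 24.6222%.

24.622% P₂O₅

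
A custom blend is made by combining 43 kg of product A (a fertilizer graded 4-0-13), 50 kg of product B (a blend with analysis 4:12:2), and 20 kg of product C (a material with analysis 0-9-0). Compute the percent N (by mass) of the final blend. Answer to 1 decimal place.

3.3% N

Total mass = 43 + 50 + 20 = 113 kg.
N mass = 4%×43 + 4%×50 + 0%×20 = 3.72 kg.
% N = 3.72 / 113 = 3.29204%.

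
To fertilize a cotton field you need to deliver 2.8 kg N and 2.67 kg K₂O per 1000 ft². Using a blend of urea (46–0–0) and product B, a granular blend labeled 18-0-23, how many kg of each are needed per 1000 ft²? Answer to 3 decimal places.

Per-1000 ft² balance (a = urea, b = product B):
N: 0.46·a + 0.18·b = 2.8
K₂O: 0·a + 0.23·b = 2.67
Solving simultaneously: a = 1.54442, b = 11.6087.

1.544 kg urea, 11.609 kg product B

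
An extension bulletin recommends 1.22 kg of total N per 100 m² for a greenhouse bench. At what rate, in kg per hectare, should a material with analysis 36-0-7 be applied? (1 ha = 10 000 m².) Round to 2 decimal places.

338.89 kg of product per hectare

Product per 100 m² = 1.22 / 36% = 3.38889 kg.
Convert to per hectare: 3.38889 × 100 = 338.889 kg.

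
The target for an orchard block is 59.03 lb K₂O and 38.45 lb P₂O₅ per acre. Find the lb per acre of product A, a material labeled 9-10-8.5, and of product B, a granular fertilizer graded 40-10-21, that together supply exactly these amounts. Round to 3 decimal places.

Per-acre balance (a = product A, b = product B):
K₂O: 0.085·a + 0.21·b = 59.03
P₂O₅: 0.1·a + 0.1·b = 38.45
Eliminate b: (row1) − 0.21/0.1·(row2) → -0.125·a = -21.715, so a = 173.72.
Then b = (38.45 − 0.1·173.72) / 0.1 = 210.78.

173.720 lb product A, 210.780 lb product B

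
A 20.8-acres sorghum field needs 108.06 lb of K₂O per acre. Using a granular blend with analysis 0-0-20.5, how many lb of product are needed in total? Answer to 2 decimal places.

Product per acre = 108.06 / 20.5% = 527.122 lb.
Total product = 527.122 × 20.8 = 10964.137 lb.

10964.14 lb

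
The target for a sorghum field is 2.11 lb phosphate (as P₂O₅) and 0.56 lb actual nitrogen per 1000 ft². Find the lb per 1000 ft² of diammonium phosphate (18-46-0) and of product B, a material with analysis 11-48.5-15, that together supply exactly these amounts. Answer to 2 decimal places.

Let a = lb of diammonium phosphate, b = lb of product B (per 1000 ft²).
P₂O₅: 0.46·a + 0.485·b = 2.11
N: 0.18·a + 0.11·b = 0.56
From row1: a = (2.11 − 0.485·b) / 0.46.
Into row2: 0.18·(2.11 − 0.485·b)/0.46 + 0.11·b = 0.56 → b = 3.3297, a = 1.07629.

1.08 lb diammonium phosphate, 3.33 lb product B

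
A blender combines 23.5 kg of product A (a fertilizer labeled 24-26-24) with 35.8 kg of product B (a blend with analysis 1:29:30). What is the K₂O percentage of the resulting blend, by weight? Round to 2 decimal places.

27.62% K₂O

Total mass = 23.5 + 35.8 = 59.3 kg.
K₂O mass = 24%×23.5 + 30%×35.8 = 16.38 kg.
% K₂O = 16.38 / 59.3 = 27.6223%.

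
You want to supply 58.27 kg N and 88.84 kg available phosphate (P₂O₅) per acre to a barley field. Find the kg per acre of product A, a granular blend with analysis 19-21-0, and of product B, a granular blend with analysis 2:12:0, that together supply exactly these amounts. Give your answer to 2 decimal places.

Per-acre balance (a = product A, b = product B):
N: 0.19·a + 0.02·b = 58.27
P₂O₅: 0.21·a + 0.12·b = 88.84
Solving simultaneously: a = 280.409, b = 249.618.

280.41 kg product A, 249.62 kg product B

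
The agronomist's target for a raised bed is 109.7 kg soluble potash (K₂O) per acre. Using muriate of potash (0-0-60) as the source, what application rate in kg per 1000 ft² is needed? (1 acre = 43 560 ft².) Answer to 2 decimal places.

4.20 kg of product per thousand sq ft

Product per acre = 109.7 / 60% = 182.833 kg.
Convert to per 1000 ft²: 182.833 × 0.0229568 = 4.19728 kg.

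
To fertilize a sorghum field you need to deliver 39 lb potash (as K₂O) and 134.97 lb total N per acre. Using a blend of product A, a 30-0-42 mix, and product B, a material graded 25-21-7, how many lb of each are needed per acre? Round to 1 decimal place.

Let a = lb of product A, b = lb of product B (per acre).
K₂O: 0.42·a + 0.07·b = 39
N: 0.3·a + 0.25·b = 134.97
Eliminate b: (row1) − 0.07/0.25·(row2) → 0.336·a = 1.2084, so a = 3.59643.
Then b = (134.97 − 0.3·3.59643) / 0.25 = 535.564.

3.6 lb product A, 535.6 lb product B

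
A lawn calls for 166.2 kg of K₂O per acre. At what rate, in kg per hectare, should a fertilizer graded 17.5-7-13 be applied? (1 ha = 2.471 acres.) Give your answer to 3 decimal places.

3159.078 kg of product per hectare

Product per acre = 166.2 / 13% = 1278.46 kg.
Convert to per hectare: 1278.46 × 2.471 = 3159.07846 kg.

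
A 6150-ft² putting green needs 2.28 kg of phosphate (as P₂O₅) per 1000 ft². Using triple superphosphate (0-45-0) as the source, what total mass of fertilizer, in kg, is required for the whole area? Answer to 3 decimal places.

Product per 1000 ft² = 2.28 / 45% = 5.06667 kg.
Total product = 5.06667 × 6150 / 1000 = 31.16 kg.

31.160 kg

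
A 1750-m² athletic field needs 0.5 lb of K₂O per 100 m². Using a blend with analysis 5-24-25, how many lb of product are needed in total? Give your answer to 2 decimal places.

Product per 100 m² = 0.5 / 25% = 2 lb.
Total product = 2 × 1750 / 100 = 35 lb.

35.00 lb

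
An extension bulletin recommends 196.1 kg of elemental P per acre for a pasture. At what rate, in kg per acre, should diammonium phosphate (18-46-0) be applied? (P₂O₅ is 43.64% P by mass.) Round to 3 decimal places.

976.866 kg of product per acre

As P₂O₅: 196.1 / 0.4364 = 449.358 kg per acre.
Product per acre = 449.358 / 46% = 976.8661 kg.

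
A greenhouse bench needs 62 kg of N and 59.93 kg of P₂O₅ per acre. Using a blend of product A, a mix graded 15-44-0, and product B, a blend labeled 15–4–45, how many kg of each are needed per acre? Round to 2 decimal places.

With a, b = kg per acre of product A and product B:
N: 0.15·a + 0.15·b = 62
P₂O₅: 0.44·a + 0.04·b = 59.93
Solving simultaneously: a = 108.492, b = 304.842.

108.49 kg product A, 304.84 kg product B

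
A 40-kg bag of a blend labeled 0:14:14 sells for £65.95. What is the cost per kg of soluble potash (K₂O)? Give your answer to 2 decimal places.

£11.78 per kg K₂O

K₂O in bag = 40 × 14% = 5.6 kg.
Cost per kg K₂O = £65.95 / 5.6 = £11.7768.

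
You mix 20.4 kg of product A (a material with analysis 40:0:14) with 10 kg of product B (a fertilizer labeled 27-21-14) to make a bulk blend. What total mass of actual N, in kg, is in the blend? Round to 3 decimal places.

N mass = 40%×20.4 + 27%×10 = 10.86 kg.

10.860 kg N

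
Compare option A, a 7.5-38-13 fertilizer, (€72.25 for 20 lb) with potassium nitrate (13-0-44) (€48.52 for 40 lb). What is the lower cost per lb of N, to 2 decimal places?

option A: N per bag = 20 × 7.5% = 1.5 lb; cost = 72.25 / 1.5 = €48.1667/lb N.
potassium nitrate: N per bag = 40 × 13% = 5.2 lb; cost = 48.52 / 5.2 = €9.3308/lb N.
potassium nitrate is cheaper.

€9.33 per lb N (potassium nitrate)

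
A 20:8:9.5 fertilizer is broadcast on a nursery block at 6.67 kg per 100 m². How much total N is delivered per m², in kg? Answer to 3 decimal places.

nitrogen per 100 m² = 6.67 × 20% = 1.334 kg.
Convert to per m²: 1.334 × 0.01 = 0.01334 kg.

0.013 kg N per sq m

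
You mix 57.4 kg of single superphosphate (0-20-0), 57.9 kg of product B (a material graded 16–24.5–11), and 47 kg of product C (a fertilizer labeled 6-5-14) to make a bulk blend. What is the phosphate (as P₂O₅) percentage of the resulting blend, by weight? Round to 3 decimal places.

17.262% P₂O₅

Total mass = 57.4 + 57.9 + 47 = 162.3 kg.
P₂O₅ mass = 20%×57.4 + 24.5%×57.9 + 5%×47 = 28.0155 kg.
% P₂O₅ = 28.0155 / 162.3 = 17.2616%.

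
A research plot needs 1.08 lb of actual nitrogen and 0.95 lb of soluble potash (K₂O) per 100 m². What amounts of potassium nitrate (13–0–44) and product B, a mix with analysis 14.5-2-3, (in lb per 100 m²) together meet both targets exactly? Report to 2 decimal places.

1.76 lb potassium nitrate, 5.87 lb product B

With a, b = lb per 100 m² of potassium nitrate and product B:
N: 0.13·a + 0.145·b = 1.08
K₂O: 0.44·a + 0.03·b = 0.95
Eliminate b: (row1) − 0.145/0.03·(row2) → -1.99667·a = -3.51167, so a = 1.75876.
Then b = (0.95 − 0.44·1.75876) / 0.03 = 5.87145.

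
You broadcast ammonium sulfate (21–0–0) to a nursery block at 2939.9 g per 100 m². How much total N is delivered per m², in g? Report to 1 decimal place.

nitrogen per 100 m² = 2939.9 × 21% = 617.379 g.
Convert to per m²: 617.379 × 0.01 = 6.17379 g.

6.2 g N per sq m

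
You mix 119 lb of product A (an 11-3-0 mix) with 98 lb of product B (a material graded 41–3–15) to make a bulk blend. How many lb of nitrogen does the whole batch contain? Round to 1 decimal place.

N mass = 11%×119 + 41%×98 = 53.27 lb.

53.3 lb N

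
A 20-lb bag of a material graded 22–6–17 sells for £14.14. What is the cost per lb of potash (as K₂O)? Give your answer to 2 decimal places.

£4.16 per lb K₂O

K₂O in bag = 20 × 17% = 3.4 lb.
Cost per lb K₂O = £14.14 / 3.4 = £4.1588.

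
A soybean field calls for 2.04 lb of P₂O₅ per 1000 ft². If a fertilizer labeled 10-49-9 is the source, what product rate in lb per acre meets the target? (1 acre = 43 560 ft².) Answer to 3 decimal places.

Product per 1000 ft² = 2.04 / 49% = 4.16327 lb.
Convert to per acre: 4.16327 × 43.56 = 181.3518 lb.

181.352 lb of product per acre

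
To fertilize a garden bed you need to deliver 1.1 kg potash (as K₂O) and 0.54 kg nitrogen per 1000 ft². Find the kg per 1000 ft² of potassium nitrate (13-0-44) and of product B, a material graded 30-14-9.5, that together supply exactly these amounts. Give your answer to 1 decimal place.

With a, b = kg per 1000 ft² of potassium nitrate and product B:
K₂O: 0.44·a + 0.095·b = 1.1
N: 0.13·a + 0.3·b = 0.54
Solving simultaneously: a = 2.32929, b = 0.790639.

2.3 kg potassium nitrate, 0.8 kg product B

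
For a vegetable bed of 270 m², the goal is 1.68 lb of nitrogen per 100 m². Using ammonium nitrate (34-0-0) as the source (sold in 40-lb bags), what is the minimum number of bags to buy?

Product per 100 m² = 1.68 / 34% = 4.94118 lb.
Total product = 4.94118 × 270 / 100 = 13.3412 lb.
Bags = ⌈13.3412 / 40⌉ = 1.

1 bags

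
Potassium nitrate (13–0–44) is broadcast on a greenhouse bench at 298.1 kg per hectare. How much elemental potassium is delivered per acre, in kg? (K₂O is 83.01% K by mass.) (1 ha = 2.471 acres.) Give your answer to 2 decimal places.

44.06 kg K per acre

K₂O per hectare = 298.1 × 44% = 131.164 kg.
Elemental K = 131.164 × 0.8301 = 108.879 kg per hectare.
Convert to per acre: 108.879 × 0.404694 = 44.0628 kg.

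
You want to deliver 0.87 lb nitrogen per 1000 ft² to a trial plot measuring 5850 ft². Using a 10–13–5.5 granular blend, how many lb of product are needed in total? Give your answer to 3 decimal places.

50.895 lb

Product per 1000 ft² = 0.87 / 10% = 8.7 lb.
Total product = 8.7 × 5850 / 1000 = 50.895 lb.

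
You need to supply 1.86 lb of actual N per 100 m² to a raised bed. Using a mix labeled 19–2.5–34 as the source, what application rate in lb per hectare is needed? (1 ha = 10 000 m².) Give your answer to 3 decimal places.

Product per 100 m² = 1.86 / 19% = 9.78947 lb.
Convert to per hectare: 9.78947 × 100 = 978.9474 lb.

978.947 lb of product per hectare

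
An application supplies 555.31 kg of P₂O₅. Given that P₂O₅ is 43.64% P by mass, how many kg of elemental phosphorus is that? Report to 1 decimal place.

242.3 kg P

P = 555.31 × 0.4364 = 242.337 kg.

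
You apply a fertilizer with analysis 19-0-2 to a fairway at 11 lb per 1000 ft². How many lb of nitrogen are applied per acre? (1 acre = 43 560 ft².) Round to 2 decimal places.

91.04 lb N per acre

nitrogen per 1000 ft² = 11 × 19% = 2.09 lb.
Convert to per acre: 2.09 × 43.56 = 91.0404 lb.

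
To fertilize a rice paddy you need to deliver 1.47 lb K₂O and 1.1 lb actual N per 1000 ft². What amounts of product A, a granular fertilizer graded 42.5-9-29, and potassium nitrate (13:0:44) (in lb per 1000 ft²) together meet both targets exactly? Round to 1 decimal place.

2.0 lb product A, 2.0 lb potassium nitrate

With a, b = lb per 1000 ft² of product A and potassium nitrate:
K₂O: 0.29·a + 0.44·b = 1.47
N: 0.425·a + 0.13·b = 1.1
From row1: a = (1.47 − 0.44·b) / 0.29.
Into row2: 0.425·(1.47 − 0.44·b)/0.29 + 0.13·b = 1.1 → b = 2.04789, a = 1.96182.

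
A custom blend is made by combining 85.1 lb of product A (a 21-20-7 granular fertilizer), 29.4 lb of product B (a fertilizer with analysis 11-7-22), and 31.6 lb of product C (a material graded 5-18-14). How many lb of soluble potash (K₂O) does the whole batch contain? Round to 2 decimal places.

K₂O mass = 7%×85.1 + 22%×29.4 + 14%×31.6 = 16.849 lb.

16.85 lb K₂O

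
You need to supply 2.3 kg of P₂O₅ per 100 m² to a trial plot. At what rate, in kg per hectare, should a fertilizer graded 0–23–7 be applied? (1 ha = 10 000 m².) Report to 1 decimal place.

1000.0 kg of product per hectare

Product per 100 m² = 2.3 / 23% = 10 kg.
Convert to per hectare: 10 × 100 = 1000 kg.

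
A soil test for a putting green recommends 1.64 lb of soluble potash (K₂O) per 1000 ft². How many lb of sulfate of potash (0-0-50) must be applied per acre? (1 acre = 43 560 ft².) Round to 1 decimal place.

Product per 1000 ft² = 1.64 / 50% = 3.28 lb.
Convert to per acre: 3.28 × 43.56 = 142.877 lb.

142.9 lb of product per acre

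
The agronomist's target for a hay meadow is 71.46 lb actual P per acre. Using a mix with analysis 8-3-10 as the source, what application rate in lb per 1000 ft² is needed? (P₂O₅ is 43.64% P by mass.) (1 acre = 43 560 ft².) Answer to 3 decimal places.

125.305 lb of product per thousand sq ft

As P₂O₅: 71.46 / 0.4364 = 163.749 lb per acre.
Product per acre = 163.749 / 3% = 5458.3 lb.
Convert to per 1000 ft²: 5458.3 × 0.0229568 = 125.3052 lb.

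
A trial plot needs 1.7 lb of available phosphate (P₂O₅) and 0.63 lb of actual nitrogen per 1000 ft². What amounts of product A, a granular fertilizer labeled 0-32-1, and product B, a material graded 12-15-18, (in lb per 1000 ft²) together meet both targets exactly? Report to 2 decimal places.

2.85 lb product A, 5.25 lb product B

Per-1000 ft² balance (a = product A, b = product B):
P₂O₅: 0.32·a + 0.15·b = 1.7
N: 0·a + 0.12·b = 0.63
Solving simultaneously: a = 2.85156, b = 5.25.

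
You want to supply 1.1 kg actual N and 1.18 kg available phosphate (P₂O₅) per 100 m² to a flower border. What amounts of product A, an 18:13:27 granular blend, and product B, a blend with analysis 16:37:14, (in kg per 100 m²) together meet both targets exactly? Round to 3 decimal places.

Let a = kg of product A, b = kg of product B (per 100 m²).
N: 0.18·a + 0.16·b = 1.1
P₂O₅: 0.13·a + 0.37·b = 1.18
Eliminate a: (row1) − 0.18/0.13·(row2) → -0.352308·b = -0.533846, so b = 1.51528.
Back-substitute: a = (1.1 − 0.16·1.51528) / 0.18 = 4.76419.

4.764 kg product A, 1.515 kg product B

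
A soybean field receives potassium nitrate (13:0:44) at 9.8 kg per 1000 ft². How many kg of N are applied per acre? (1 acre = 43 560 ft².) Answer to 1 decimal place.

55.5 kg N per acre

nitrogen per 1000 ft² = 9.8 × 13% = 1.274 kg.
Convert to per acre: 1.274 × 43.56 = 55.4954 kg.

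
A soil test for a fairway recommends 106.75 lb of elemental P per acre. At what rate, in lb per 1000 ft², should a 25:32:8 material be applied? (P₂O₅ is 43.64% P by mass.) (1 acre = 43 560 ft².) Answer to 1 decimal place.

17.5 lb of product per thousand sq ft

As P₂O₅: 106.75 / 0.4364 = 244.615 lb per acre.
Product per acre = 244.615 / 32% = 764.422 lb.
Convert to per 1000 ft²: 764.422 × 0.0229568 = 17.5487 lb.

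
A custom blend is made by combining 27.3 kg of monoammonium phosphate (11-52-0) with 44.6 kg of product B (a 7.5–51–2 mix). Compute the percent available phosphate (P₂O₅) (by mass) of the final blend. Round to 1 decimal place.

51.4% P₂O₅

Total mass = 27.3 + 44.6 = 71.9 kg.
P₂O₅ mass = 52%×27.3 + 51%×44.6 = 36.942 kg.
% P₂O₅ = 36.942 / 71.9 = 51.3797%.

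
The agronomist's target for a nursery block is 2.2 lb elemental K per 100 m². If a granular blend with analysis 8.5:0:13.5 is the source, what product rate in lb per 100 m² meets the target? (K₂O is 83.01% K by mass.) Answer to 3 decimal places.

19.632 lb of product per hundred sq m

As K₂O: 2.2 / 0.8301 = 2.65028 lb per 100 m².
Product per 100 m² = 2.65028 / 13.5% = 19.6317 lb.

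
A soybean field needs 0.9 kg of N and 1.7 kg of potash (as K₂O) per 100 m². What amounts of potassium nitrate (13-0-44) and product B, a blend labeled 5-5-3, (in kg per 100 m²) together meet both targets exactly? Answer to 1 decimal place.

Let a = kg of potassium nitrate, b = kg of product B (per 100 m²).
N: 0.13·a + 0.05·b = 0.9
K₂O: 0.44·a + 0.03·b = 1.7
From row1: a = (0.9 − 0.05·b) / 0.13.
Into row2: 0.44·(0.9 − 0.05·b)/0.13 + 0.03·b = 1.7 → b = 9.66851, a = 3.20442.

3.2 kg potassium nitrate, 9.7 kg product B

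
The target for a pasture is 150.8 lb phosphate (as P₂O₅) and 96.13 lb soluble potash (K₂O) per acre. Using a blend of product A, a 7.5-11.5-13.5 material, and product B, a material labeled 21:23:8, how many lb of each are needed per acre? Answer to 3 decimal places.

With a, b = lb per acre of product A and product B:
P₂O₅: 0.115·a + 0.23·b = 150.8
K₂O: 0.135·a + 0.08·b = 96.13
Eliminate a: (row1) − 0.115/0.135·(row2) → 0.161852·b = 68.9115, so b = 425.7689.
Back-substitute: a = (150.8 − 0.23·425.7689) / 0.115 = 459.7666.

459.767 lb product A, 425.769 lb product B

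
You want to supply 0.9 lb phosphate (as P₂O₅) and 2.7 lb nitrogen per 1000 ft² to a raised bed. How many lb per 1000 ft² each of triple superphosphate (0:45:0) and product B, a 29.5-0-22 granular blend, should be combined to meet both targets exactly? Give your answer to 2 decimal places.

Per-1000 ft² balance (a = triple superphosphate, b = product B):
P₂O₅: 0.45·a + 0·b = 0.9
N: 0·a + 0.295·b = 2.7
Solving simultaneously: a = 2, b = 9.15254.

2.00 lb triple superphosphate, 9.15 lb product B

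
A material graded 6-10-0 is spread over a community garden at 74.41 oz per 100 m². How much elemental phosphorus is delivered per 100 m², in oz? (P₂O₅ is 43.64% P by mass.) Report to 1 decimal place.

3.2 oz P per hundred sq m

P₂O₅ per 100 m² = 74.41 × 10% = 7.441 oz.
Elemental P = 7.441 × 0.4364 = 3.24725 oz per 100 m².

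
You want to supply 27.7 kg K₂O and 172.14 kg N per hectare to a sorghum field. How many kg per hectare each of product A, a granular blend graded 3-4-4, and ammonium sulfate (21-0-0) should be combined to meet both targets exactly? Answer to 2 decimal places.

692.50 kg product A, 720.79 kg ammonium sulfate

With a, b = kg per hectare of product A and ammonium sulfate:
K₂O: 0.04·a + 0·b = 27.7
N: 0.03·a + 0.21·b = 172.14
Eliminate b: (row1) − 0/0.21·(row2) → 0.04·a = 27.7, so a = 692.5.
Then b = (172.14 − 0.03·692.5) / 0.21 = 720.786.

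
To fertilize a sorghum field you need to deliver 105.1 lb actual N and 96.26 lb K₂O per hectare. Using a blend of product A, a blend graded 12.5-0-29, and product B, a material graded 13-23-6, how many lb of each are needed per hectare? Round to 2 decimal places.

With a, b = lb per hectare of product A and product B:
N: 0.125·a + 0.13·b = 105.1
K₂O: 0.29·a + 0.06·b = 96.26
From row1: a = (105.1 − 0.13·b) / 0.125.
Into row2: 0.29·(105.1 − 0.13·b)/0.125 + 0.06·b = 96.26 → b = 610.811, a = 205.556.

205.56 lb product A, 610.81 lb product B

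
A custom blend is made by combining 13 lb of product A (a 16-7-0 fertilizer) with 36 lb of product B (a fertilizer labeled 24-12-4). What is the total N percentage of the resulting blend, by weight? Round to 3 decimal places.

21.878% N

Total mass = 13 + 36 = 49 lb.
N mass = 16%×13 + 24%×36 = 10.72 lb.
% N = 10.72 / 49 = 21.8776%.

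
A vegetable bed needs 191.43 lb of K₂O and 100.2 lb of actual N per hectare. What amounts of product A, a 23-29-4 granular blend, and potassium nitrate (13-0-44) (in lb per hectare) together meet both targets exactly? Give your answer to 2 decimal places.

200.02 lb product A, 416.88 lb potassium nitrate

With a, b = lb per hectare of product A and potassium nitrate:
K₂O: 0.04·a + 0.44·b = 191.43
N: 0.23·a + 0.13·b = 100.2
Eliminate b: (row1) − 0.44/0.13·(row2) → -0.738462·a = -147.708, so a = 200.022.
Then b = (100.2 − 0.23·200.022) / 0.13 = 416.884.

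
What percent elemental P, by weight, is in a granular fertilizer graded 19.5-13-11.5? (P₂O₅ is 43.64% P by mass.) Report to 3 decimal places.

%P = 13 × 0.4364 = 5.6732%.

5.673% P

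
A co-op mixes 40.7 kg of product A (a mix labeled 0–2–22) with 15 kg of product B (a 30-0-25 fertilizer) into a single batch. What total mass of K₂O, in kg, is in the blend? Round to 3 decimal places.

12.704 kg K₂O

K₂O mass = 22%×40.7 + 25%×15 = 12.704 kg.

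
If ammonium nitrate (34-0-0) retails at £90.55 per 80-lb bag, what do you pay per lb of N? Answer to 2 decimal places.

£3.33 per lb N

N in bag = 80 × 34% = 27.2 lb.
Cost per lb N = £90.55 / 27.2 = £3.3290.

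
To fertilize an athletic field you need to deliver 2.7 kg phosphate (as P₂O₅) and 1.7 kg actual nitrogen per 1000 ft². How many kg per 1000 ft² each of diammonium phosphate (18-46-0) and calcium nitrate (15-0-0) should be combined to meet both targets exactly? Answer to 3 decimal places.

5.870 kg diammonium phosphate, 4.290 kg calcium nitrate

With a, b = kg per 1000 ft² of diammonium phosphate and calcium nitrate:
P₂O₅: 0.46·a + 0·b = 2.7
N: 0.18·a + 0.15·b = 1.7
Eliminate a: (row1) − 0.46/0.18·(row2) → -0.383333·b = -1.64444, so b = 4.28986.
Back-substitute: a = (2.7 − 0·4.28986) / 0.46 = 5.86957.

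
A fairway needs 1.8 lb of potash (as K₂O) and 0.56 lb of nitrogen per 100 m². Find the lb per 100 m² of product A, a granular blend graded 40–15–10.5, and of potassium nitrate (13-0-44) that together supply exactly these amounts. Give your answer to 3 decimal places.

Let a = lb of product A, b = lb of potassium nitrate (per 100 m²).
K₂O: 0.105·a + 0.44·b = 1.8
N: 0.4·a + 0.13·b = 0.56
Solving simultaneously: a = 0.0763782, b = 4.07268.

0.076 lb product A, 4.073 lb potassium nitrate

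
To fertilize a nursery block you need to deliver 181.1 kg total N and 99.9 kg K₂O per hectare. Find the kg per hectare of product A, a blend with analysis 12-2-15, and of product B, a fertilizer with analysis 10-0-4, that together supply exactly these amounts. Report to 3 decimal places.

With a, b = kg per hectare of product A and product B:
N: 0.12·a + 0.1·b = 181.1
K₂O: 0.15·a + 0.04·b = 99.9
Eliminate a: (row1) − 0.12/0.15·(row2) → 0.068·b = 101.18, so b = 1487.9412.
Back-substitute: a = (181.1 − 0.1·1487.9412) / 0.12 = 269.2157.

269.216 kg product A, 1487.941 kg product B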